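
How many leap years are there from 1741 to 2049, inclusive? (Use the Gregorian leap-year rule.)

Multiples of 4 in [1741,2049]: 77.
Of those, multiples of 100: 3 (not leap unless ÷400).
Multiples of 400: 1.
Leap years = 77 − 3 + 1 = 75.

75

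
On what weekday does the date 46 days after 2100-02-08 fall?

Feb 8, 2100 is a Monday.
46 mod 7 = 4, so 46 days after a Monday is Monday + 4 = Friday.

Friday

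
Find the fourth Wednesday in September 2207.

September 1, 2207 is a Tuesday.
The first Wednesday is therefore September 2 (1 days later).
The fourth Wednesday is 2 + 3×7 = September 23.

September 23, 2207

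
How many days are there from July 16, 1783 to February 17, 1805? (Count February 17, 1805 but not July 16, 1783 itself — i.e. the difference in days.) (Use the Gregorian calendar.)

Jul 16, 1783 → Jul 16, 1784: 366 days (Feb 29, 1784 is in that span).
Jul 16, 1784 → Jul 16, 1785: 365 days.
Jul 16, 1785 → Jul 16, 1786: 365 days.
Jul 16, 1786 → Jul 16, 1787: 365 days.
Jul 16, 1787 → Jul 16, 1788: 366 days (Feb 29, 1788 is in that span).
Jul 16, 1788 → Jul 16, 1789: 365 days.
Jul 16, 1789 → Jul 16, 1790: 365 days.
Jul 16, 1790 → Jul 16, 1791: 365 days.
Jul 16, 1791 → Jul 16, 1792: 366 days (Feb 29, 1792 is in that span).
Jul 16, 1792 → Jul 16, 1793: 365 days.
Jul 16, 1793 → Jul 16, 1794: 365 days.
Jul 16, 1794 → Jul 16, 1795: 365 days.
Jul 16, 1795 → Jul 16, 1796: 366 days (Feb 29, 1796 is in that span).
Jul 16, 1796 → Jul 16, 1797: 365 days.
Jul 16, 1797 → Jul 16, 1798: 365 days.
Jul 16, 1798 → Jul 16, 1799: 365 days.
Jul 16, 1799 → Jul 16, 1800: 365 days.
Jul 16, 1800 → Jul 16, 1801: 365 days.
Jul 16, 1801 → Jul 16, 1802: 365 days.
Jul 16, 1802 → Jul 16, 1803: 365 days.
Jul 16, 1803 → Jul 16, 1804: 366 days (Feb 29, 1804 is in that span).
Jul 16, 1804 → Aug 16, 1804: 31 days (July has 31).
Aug 16, 1804 → Sep 16, 1804: 31 days (August has 31).
Sep 16, 1804 → Oct 16, 1804: 30 days (September has 30).
Oct 16, 1804 → Nov 16, 1804: 31 days (October has 31).
Nov 16, 1804 → Dec 16, 1804: 30 days (November has 30).
Dec 16, 1804 → Jan 16, 1805: 31 days (December has 31).
Jan 16, 1805 → Feb 16, 1805: 31 days (January has 31).
Feb 16, 1805 → Feb 17, 1805: 1 days.
Total: 7886 days.

7886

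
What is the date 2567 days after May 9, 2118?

May 19, 2125

+365 (one year) → May 9, 2119 (2202 left).
+366 (one year; includes Feb 29, 2120) → May 9, 2120 (1836 left).
+365 (one year) → May 9, 2121 (1471 left).
+365 (one year) → May 9, 2122 (1106 left).
+365 (one year) → May 9, 2123 (741 left).
+366 (one year; includes Feb 29, 2124) → May 9, 2124 (375 left).
May has 31 days: +23 → Jun 1, 2124 (352 left).
Jun has 30 days: +30 → Jul 1, 2124 (322 left).
Jul has 31 days: +31 → Aug 1, 2124 (291 left).
Aug has 31 days: +31 → Sep 1, 2124 (260 left).
Sep has 30 days: +30 → Oct 1, 2124 (230 left).
Oct has 31 days: +31 → Nov 1, 2124 (199 left).
Nov has 30 days: +30 → Dec 1, 2124 (169 left).
Dec has 31 days: +31 → Jan 1, 2125 (138 left).
Jan has 31 days: +31 → Feb 1, 2125 (107 left).
Feb has 28 days: +28 → Mar 1, 2125 (79 left).
Mar has 31 days: +31 → Apr 1, 2125 (48 left).
Apr has 30 days: +30 → May 1, 2125 (18 left).
+18 → May 19, 2125.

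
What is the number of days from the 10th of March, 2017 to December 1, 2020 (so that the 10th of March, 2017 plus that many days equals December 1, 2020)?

Mar 10, 2017 → Mar 10, 2018: 365 days.
Mar 10, 2018 → Mar 10, 2019: 365 days.
Mar 10, 2019 → Mar 10, 2020: 366 days (Feb 29, 2020 is in that span).
Mar 10, 2020 → Apr 10, 2020: 31 days (March has 31).
Apr 10, 2020 → May 10, 2020: 30 days (April has 30).
May 10, 2020 → Jun 10, 2020: 31 days (May has 31).
Jun 10, 2020 → Jul 10, 2020: 30 days (June has 30).
Jul 10, 2020 → Aug 10, 2020: 31 days (July has 31).
Aug 10, 2020 → Sep 10, 2020: 31 days (August has 31).
Sep 10, 2020 → Oct 10, 2020: 30 days (September has 30).
Oct 10, 2020 → Nov 10, 2020: 31 days (October has 31).
Nov 10, 2020 → Dec 1, 2020: 21 days.
Total: 1362 days.

1362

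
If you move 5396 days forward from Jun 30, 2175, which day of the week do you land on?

Jun 30, 2175 is a Friday.
5396 mod 7 = 6, so 5396 days after a Friday is Friday + 6 = Thursday.

Thursday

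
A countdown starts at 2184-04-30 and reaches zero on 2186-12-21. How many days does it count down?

Apr 30, 2184 → Apr 30, 2185: 365 days.
Apr 30, 2185 → Apr 30, 2186: 365 days.
Apr 30, 2186 → May 30, 2186: 30 days (April has 30).
May 30, 2186 → Jun 30, 2186: 31 days (May has 31).
Jun 30, 2186 → Jul 30, 2186: 30 days (June has 30).
Jul 30, 2186 → Aug 30, 2186: 31 days (July has 31).
Aug 30, 2186 → Sep 30, 2186: 31 days (August has 31).
Sep 30, 2186 → Oct 30, 2186: 30 days (September has 30).
Oct 30, 2186 → Nov 30, 2186: 31 days (October has 31).
Nov 30, 2186 → Dec 21, 2186: 21 days.
Total: 965 days.

965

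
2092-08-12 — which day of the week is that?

January 1, 2092 is a Tuesday.
Jan 1, 2092 → Feb 1, 2092: 31 days (January has 31).
Feb 1, 2092 → Mar 1, 2092: 29 days (February has 29).
Mar 1, 2092 → Apr 1, 2092: 31 days (March has 31).
Apr 1, 2092 → May 1, 2092: 30 days (April has 30).
May 1, 2092 → Jun 1, 2092: 31 days (May has 31).
Jun 1, 2092 → Jul 1, 2092: 30 days (June has 30).
Jul 1, 2092 → Aug 1, 2092: 31 days (July has 31).
Aug 1, 2092 → Aug 12, 2092: 11 days.
Total: 224 days.
224 mod 7 = 0, so Tuesday + 0 = Tuesday.

Tuesday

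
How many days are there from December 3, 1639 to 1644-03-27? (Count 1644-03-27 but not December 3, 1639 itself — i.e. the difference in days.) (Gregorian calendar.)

1576

Dec 3, 1639 → Dec 3, 1640: 366 days (Feb 29, 1640 is in that span).
Dec 3, 1640 → Dec 3, 1641: 365 days.
Dec 3, 1641 → Dec 3, 1642: 365 days.
Dec 3, 1642 → Dec 3, 1643: 365 days.
Dec 3, 1643 → Jan 3, 1644: 31 days (December has 31).
Jan 3, 1644 → Feb 3, 1644: 31 days (January has 31).
Feb 3, 1644 → Mar 3, 1644: 29 days (February has 29).
Mar 3, 1644 → Mar 27, 1644: 24 days.
Total: 1576 days.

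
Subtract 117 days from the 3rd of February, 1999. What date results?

October 9, 1998

−3 → Jan 31, 1999 (end of Jan, 31 days; 114 left).
−31 → Dec 31, 1998 (end of Dec, 31 days; 83 left).
−31 → Nov 30, 1998 (end of Nov, 30 days; 52 left).
−30 → Oct 31, 1998 (end of Oct, 31 days; 22 left).
−22 → Oct 9, 1998.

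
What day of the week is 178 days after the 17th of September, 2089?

Sep 17, 2089 is a Saturday.
178 mod 7 = 3, so 178 days after a Saturday is Saturday + 3 = Tuesday.

Tuesday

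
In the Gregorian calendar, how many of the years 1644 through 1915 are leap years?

Multiples of 4 in [1644,1915]: 68.
Of those, multiples of 100: 3 (not leap unless ÷400).
Multiples of 400: 0.
Leap years = 68 − 3 + 0 = 65.

65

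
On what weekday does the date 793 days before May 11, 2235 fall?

Saturday

First find the weekday of May 11, 2235. Doomsday rule: the anchor day for the 2200s is Friday. For year 35: 35÷12 = 2 r 11, and 11÷4 = 2, so 2+11+2 = 15.
Friday + 15 ≡ Saturday — that's 2235's doomsday.
In May the doomsday date is May 9.
May 11 is 2 days after May 9; 2 mod 7 = 2, so Saturday + 2 = Monday.
793 mod 7 = 2, so 793 days before a Monday is Monday − 2 = Saturday.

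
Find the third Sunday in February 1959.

February 15, 1959

February 1, 1959 is a Sunday.
The first Sunday is therefore February 1 (same day).
The third Sunday is 1 + 2×7 = February 15.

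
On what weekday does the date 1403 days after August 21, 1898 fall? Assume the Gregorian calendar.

Wednesday

First find the weekday of Aug 21, 1898. Doomsday rule: the anchor day for the 1800s is Friday. For year 98: 98÷12 = 8 r 2, and 2÷4 = 0, so 8+2+0 = 10.
Friday + 10 ≡ Monday — that's 1898's doomsday.
In August the doomsday date is Aug 8.
Aug 21 is 13 days after Aug 8; 13 mod 7 = 6, so Monday + 6 = Sunday.
1403 mod 7 = 3, so 1403 days after a Sunday is Sunday + 3 = Wednesday.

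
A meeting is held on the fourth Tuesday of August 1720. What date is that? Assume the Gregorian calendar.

August 1, 1720 is a Thursday.
The first Tuesday is therefore August 6 (5 days later).
The fourth Tuesday is 6 + 3×7 = August 27.

August 27, 1720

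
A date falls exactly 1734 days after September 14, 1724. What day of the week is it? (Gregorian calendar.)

Tuesday

Sep 14, 1724 is a Thursday.
1734 mod 7 = 5, so 1734 days after a Thursday is Thursday + 5 = Tuesday.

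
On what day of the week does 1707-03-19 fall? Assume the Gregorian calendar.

Doomsday rule: the anchor day for the 1700s is Sunday. For year 07: 7÷12 = 0 r 7, and 7÷4 = 1, so 0+7+1 = 8.
Sunday + 8 ≡ Monday — that's 1707's doomsday.
In March the doomsday date is Mar 14.
Mar 19 is 5 days after Mar 14; 5 mod 7 = 5, so Monday + 5 = Saturday.

Saturday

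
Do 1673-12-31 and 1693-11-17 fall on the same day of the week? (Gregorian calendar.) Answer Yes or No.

From Dec 31, 1673 to Nov 17, 1693 is 7261 days.
7261 mod 7 = 2, so they are different weekdays.
(Dec 31, 1673 is a Sunday; Nov 17, 1693 is a Tuesday.)

No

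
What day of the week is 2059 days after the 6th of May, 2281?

First find the weekday of May 6, 2281. Doomsday rule: the anchor day for the 2200s is Friday. For year 81: 81÷12 = 6 r 9, and 9÷4 = 2, so 6+9+2 = 17.
Friday + 17 ≡ Monday — that's 2281's doomsday.
In May the doomsday date is May 9.
May 6 is 3 days before May 9; 3 mod 7 = 3, so Monday − 3 = Friday.
2059 mod 7 = 1, so 2059 days after a Friday is Friday + 1 = Saturday.

Saturday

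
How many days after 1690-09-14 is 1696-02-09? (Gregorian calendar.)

1974

Sep 14, 1690 → Sep 14, 1691: 365 days.
Sep 14, 1691 → Sep 14, 1692: 366 days (Feb 29, 1692 is in that span).
Sep 14, 1692 → Sep 14, 1693: 365 days.
Sep 14, 1693 → Sep 14, 1694: 365 days.
Sep 14, 1694 → Sep 14, 1695: 365 days.
Sep 14, 1695 → Oct 14, 1695: 30 days (September has 30).
Oct 14, 1695 → Nov 14, 1695: 31 days (October has 31).
Nov 14, 1695 → Dec 14, 1695: 30 days (November has 30).
Dec 14, 1695 → Jan 14, 1696: 31 days (December has 31).
Jan 14, 1696 → Feb 9, 1696: 26 days.
Total: 1974 days.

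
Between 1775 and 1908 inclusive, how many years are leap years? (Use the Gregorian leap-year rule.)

Multiples of 4 in [1775,1908]: 34.
Of those, multiples of 100: 2 (not leap unless ÷400).
Multiples of 400: 0.
Leap years = 34 − 2 + 0 = 32.

32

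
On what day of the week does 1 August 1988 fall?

Monday

January 1, 1988 is a Friday.
Jan 1, 1988 → Feb 1, 1988: 31 days (January has 31).
Feb 1, 1988 → Mar 1, 1988: 29 days (February has 29).
Mar 1, 1988 → Apr 1, 1988: 31 days (March has 31).
Apr 1, 1988 → May 1, 1988: 30 days (April has 30).
May 1, 1988 → Jun 1, 1988: 31 days (May has 31).
Jun 1, 1988 → Jul 1, 1988: 30 days (June has 30).
Jul 1, 1988 → Aug 1, 1988: 31 days.
Total: 213 days.
213 mod 7 = 3, so Friday + 3 = Monday.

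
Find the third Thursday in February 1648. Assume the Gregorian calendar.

February 1, 1648 is a Saturday.
The first Thursday is therefore February 6 (5 days later).
The third Thursday is 6 + 2×7 = February 20.

February 20, 1648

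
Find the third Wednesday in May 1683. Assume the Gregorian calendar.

May 19, 1683

May 1, 1683 is a Saturday.
The first Wednesday is therefore May 5 (4 days later).
The third Wednesday is 5 + 2×7 = May 19.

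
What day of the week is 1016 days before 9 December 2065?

First find the weekday of Dec 9, 2065. Doomsday rule: the anchor day for the 2000s is Tuesday. For year 65: 65÷12 = 5 r 5, and 5÷4 = 1, so 5+5+1 = 11.
Tuesday + 11 ≡ Saturday — that's 2065's doomsday.
In December the doomsday date is Dec 12.
Dec 9 is 3 days before Dec 12; 3 mod 7 = 3, so Saturday − 3 = Wednesday.
1016 mod 7 = 1, so 1016 days before a Wednesday is Wednesday − 1 = Tuesday.

Tuesday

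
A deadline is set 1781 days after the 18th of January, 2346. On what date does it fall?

+365 (one year) → Jan 18, 2347 (1416 left).
+365 (one year) → Jan 18, 2348 (1051 left).
+366 (one year; includes Feb 29, 2348) → Jan 18, 2349 (685 left).
+365 (one year) → Jan 18, 2350 (320 left).
Jan has 31 days: +14 → Feb 1, 2350 (306 left).
Feb has 28 days: +28 → Mar 1, 2350 (278 left).
Mar has 31 days: +31 → Apr 1, 2350 (247 left).
Apr has 30 days: +30 → May 1, 2350 (217 left).
May has 31 days: +31 → Jun 1, 2350 (186 left).
Jun has 30 days: +30 → Jul 1, 2350 (156 left).
Jul has 31 days: +31 → Aug 1, 2350 (125 left).
Aug has 31 days: +31 → Sep 1, 2350 (94 left).
Sep has 30 days: +30 → Oct 1, 2350 (64 left).
Oct has 31 days: +31 → Nov 1, 2350 (33 left).
Nov has 30 days: +30 → Dec 1, 2350 (3 left).
+3 → Dec 4, 2350.

December 4, 2350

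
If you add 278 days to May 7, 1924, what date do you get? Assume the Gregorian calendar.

May has 31 days: +25 → Jun 1, 1924 (253 left).
Jun has 30 days: +30 → Jul 1, 1924 (223 left).
Jul has 31 days: +31 → Aug 1, 1924 (192 left).
Aug has 31 days: +31 → Sep 1, 1924 (161 left).
Sep has 30 days: +30 → Oct 1, 1924 (131 left).
Oct has 31 days: +31 → Nov 1, 1924 (100 left).
Nov has 30 days: +30 → Dec 1, 1924 (70 left).
Dec has 31 days: +31 → Jan 1, 1925 (39 left).
Jan has 31 days: +31 → Feb 1, 1925 (8 left).
+8 → Feb 9, 1925.

February 9, 1925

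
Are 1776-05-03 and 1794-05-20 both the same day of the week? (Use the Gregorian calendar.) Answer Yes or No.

From May 3, 1776 to May 20, 1794 is 6591 days.
6591 mod 7 = 4, so they are different weekdays.
(May 3, 1776 is a Friday; May 20, 1794 is a Tuesday.)

No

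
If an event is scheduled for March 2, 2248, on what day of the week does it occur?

Thursday

Doomsday rule: the anchor day for the 2200s is Friday. For year 48: 48÷12 = 4 r 0, and 0÷4 = 0, so 4+0+0 = 4.
Friday + 4 ≡ Tuesday — that's 2248's doomsday.
In March the doomsday date is Mar 14.
Mar 2 is 12 days before Mar 14; 12 mod 7 = 5, so Tuesday − 5 = Thursday.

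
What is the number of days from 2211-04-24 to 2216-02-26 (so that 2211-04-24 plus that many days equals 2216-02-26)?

Apr 24, 2211 → Apr 24, 2212: 366 days (Feb 29, 2212 is in that span).
Apr 24, 2212 → Apr 24, 2213: 365 days.
Apr 24, 2213 → Apr 24, 2214: 365 days.
Apr 24, 2214 → Apr 24, 2215: 365 days.
Apr 24, 2215 → May 24, 2215: 30 days (April has 30).
May 24, 2215 → Jun 24, 2215: 31 days (May has 31).
Jun 24, 2215 → Jul 24, 2215: 30 days (June has 30).
Jul 24, 2215 → Aug 24, 2215: 31 days (July has 31).
Aug 24, 2215 → Sep 24, 2215: 31 days (August has 31).
Sep 24, 2215 → Oct 24, 2215: 30 days (September has 30).
Oct 24, 2215 → Nov 24, 2215: 31 days (October has 31).
Nov 24, 2215 → Dec 24, 2215: 30 days (November has 30).
Dec 24, 2215 → Jan 24, 2216: 31 days (December has 31).
Jan 24, 2216 → Feb 24, 2216: 31 days (January has 31).
Feb 24, 2216 → Feb 26, 2216: 2 days.
Total: 1769 days.

1769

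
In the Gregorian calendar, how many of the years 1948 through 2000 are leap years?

Multiples of 4 in [1948,2000]: 14.
Of those, multiples of 100: 1 (not leap unless ÷400).
Multiples of 400: 1.
Leap years = 14 − 1 + 1 = 14.

14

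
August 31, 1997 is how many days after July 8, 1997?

Jul 8, 1997 → Aug 8, 1997: 31 days (July has 31).
Aug 8, 1997 → Aug 31, 1997: 23 days.
Total: 54 days.

54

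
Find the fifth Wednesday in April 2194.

April 30, 2194

April 1, 2194 is a Tuesday.
The first Wednesday is therefore April 2 (1 days later).
The fifth Wednesday is 2 + 4×7 = April 30.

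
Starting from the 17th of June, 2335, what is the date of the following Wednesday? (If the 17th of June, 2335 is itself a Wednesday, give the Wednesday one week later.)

Jun 17, 2335 is a Monday.
From Monday to the next Wednesday is 2 days.
Jun 17, 2335 + 2 = Jun 19, 2335.

June 19, 2335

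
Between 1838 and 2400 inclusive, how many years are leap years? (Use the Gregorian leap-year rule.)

Multiples of 4 in [1838,2400]: 141.
Of those, multiples of 100: 6 (not leap unless ÷400).
Multiples of 400: 2.
Leap years = 141 − 6 + 2 = 137.

137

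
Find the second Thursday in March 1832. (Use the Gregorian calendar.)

March 8, 1832

March 1, 1832 is a Thursday.
The first Thursday is therefore March 1 (same day).
The second Thursday is 1 + 1×7 = March 8.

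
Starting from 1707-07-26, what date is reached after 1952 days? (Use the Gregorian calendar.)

+366 (one year; includes Feb 29, 1708) → Jul 26, 1708 (1586 left).
+365 (one year) → Jul 26, 1709 (1221 left).
+365 (one year) → Jul 26, 1710 (856 left).
+365 (one year) → Jul 26, 1711 (491 left).
+366 (one year; includes Feb 29, 1712) → Jul 26, 1712 (125 left).
Jul has 31 days: +6 → Aug 1, 1712 (119 left).
Aug has 31 days: +31 → Sep 1, 1712 (88 left).
Sep has 30 days: +30 → Oct 1, 1712 (58 left).
Oct has 31 days: +31 → Nov 1, 1712 (27 left).
+27 → Nov 28, 1712.

November 28, 1712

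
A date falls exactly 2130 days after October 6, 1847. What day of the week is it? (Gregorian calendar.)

Friday

First find the weekday of Oct 6, 1847. Doomsday rule: the anchor day for the 1800s is Friday. For year 47: 47÷12 = 3 r 11, and 11÷4 = 2, so 3+11+2 = 16.
Friday + 16 ≡ Sunday — that's 1847's doomsday.
In October the doomsday date is Oct 10.
Oct 6 is 4 days before Oct 10; 4 mod 7 = 4, so Sunday − 4 = Wednesday.
2130 mod 7 = 2, so 2130 days after a Wednesday is Wednesday + 2 = Friday.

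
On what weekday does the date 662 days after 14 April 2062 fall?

Apr 14, 2062 is a Friday.
662 mod 7 = 4, so 662 days after a Friday is Friday + 4 = Tuesday.

Tuesday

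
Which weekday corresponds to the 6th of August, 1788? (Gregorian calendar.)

Wednesday

Doomsday rule: the anchor day for the 1700s is Sunday. For year 88: 88÷12 = 7 r 4, and 4÷4 = 1, so 7+4+1 = 12.
Sunday + 12 ≡ Friday — that's 1788's doomsday.
In August the doomsday date is Aug 8.
Aug 6 is 2 days before Aug 8; 2 mod 7 = 2, so Friday − 2 = Wednesday.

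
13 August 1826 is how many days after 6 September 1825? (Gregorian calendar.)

341

Sep 6, 1825 → Oct 6, 1825: 30 days (September has 30).
Oct 6, 1825 → Nov 6, 1825: 31 days (October has 31).
Nov 6, 1825 → Dec 6, 1825: 30 days (November has 30).
Dec 6, 1825 → Jan 6, 1826: 31 days (December has 31).
Jan 6, 1826 → Feb 6, 1826: 31 days (January has 31).
Feb 6, 1826 → Mar 6, 1826: 28 days (February has 28).
Mar 6, 1826 → Apr 6, 1826: 31 days (March has 31).
Apr 6, 1826 → May 6, 1826: 30 days (April has 30).
May 6, 1826 → Jun 6, 1826: 31 days (May has 31).
Jun 6, 1826 → Jul 6, 1826: 30 days (June has 30).
Jul 6, 1826 → Aug 6, 1826: 31 days (July has 31).
Aug 6, 1826 → Aug 13, 1826: 7 days.
Total: 341 days.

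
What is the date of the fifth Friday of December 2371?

December 1, 2371 is a Wednesday.
The first Friday is therefore December 3 (2 days later).
The fifth Friday is 3 + 4×7 = December 31.

December 31, 2371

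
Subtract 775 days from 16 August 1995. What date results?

July 2, 1993

−365 (one year) → Aug 16, 1994 (410 left).
−365 (one year) → Aug 16, 1993 (45 left).
−16 → Jul 31, 1993 (end of Jul, 31 days; 29 left).
−29 → Jul 2, 1993.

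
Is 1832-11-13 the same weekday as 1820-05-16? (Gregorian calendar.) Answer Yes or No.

Yes

From May 16, 1820 to Nov 13, 1832 is 4564 days.
4564 mod 7 = 0, so they are the same weekday.
(May 16, 1820 is a Tuesday; Nov 13, 1832 is a Tuesday.)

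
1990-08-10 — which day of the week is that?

Friday

Doomsday rule: the anchor day for the 1900s is Wednesday. For year 90: 90÷12 = 7 r 6, and 6÷4 = 1, so 7+6+1 = 14.
Wednesday + 14 ≡ Wednesday — that's 1990's doomsday.
In August the doomsday date is Aug 8.
Aug 10 is 2 days after Aug 8; 2 mod 7 = 2, so Wednesday + 2 = Friday.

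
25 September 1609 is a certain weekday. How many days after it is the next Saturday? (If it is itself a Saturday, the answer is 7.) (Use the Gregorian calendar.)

Sep 25, 1609 is a Friday.
From Friday to the next Saturday is 1 day.

1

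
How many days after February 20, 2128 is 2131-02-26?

1102

Feb 20, 2128 → Feb 20, 2129: 366 days (Feb 29, 2128 is in that span).
Feb 20, 2129 → Feb 20, 2130: 365 days.
Feb 20, 2130 → Mar 20, 2130: 28 days (February has 28).
Mar 20, 2130 → Apr 20, 2130: 31 days (March has 31).
Apr 20, 2130 → May 20, 2130: 30 days (April has 30).
May 20, 2130 → Jun 20, 2130: 31 days (May has 31).
Jun 20, 2130 → Jul 20, 2130: 30 days (June has 30).
Jul 20, 2130 → Aug 20, 2130: 31 days (July has 31).
Aug 20, 2130 → Sep 20, 2130: 31 days (August has 31).
Sep 20, 2130 → Oct 20, 2130: 30 days (September has 30).
Oct 20, 2130 → Nov 20, 2130: 31 days (October has 31).
Nov 20, 2130 → Dec 20, 2130: 30 days (November has 30).
Dec 20, 2130 → Jan 20, 2131: 31 days (December has 31).
Jan 20, 2131 → Feb 20, 2131: 31 days (January has 31).
Feb 20, 2131 → Feb 26, 2131: 6 days.
Total: 1102 days.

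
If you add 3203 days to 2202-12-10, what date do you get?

+365 (one year) → Dec 10, 2203 (2838 left).
+366 (one year; includes Feb 29, 2204) → Dec 10, 2204 (2472 left).
+365 (one year) → Dec 10, 2205 (2107 left).
+365 (one year) → Dec 10, 2206 (1742 left).
+365 (one year) → Dec 10, 2207 (1377 left).
+366 (one year; includes Feb 29, 2208) → Dec 10, 2208 (1011 left).
+365 (one year) → Dec 10, 2209 (646 left).
+365 (one year) → Dec 10, 2210 (281 left).
Dec has 31 days: +22 → Jan 1, 2211 (259 left).
Jan has 31 days: +31 → Feb 1, 2211 (228 left).
Feb has 28 days: +28 → Mar 1, 2211 (200 left).
Mar has 31 days: +31 → Apr 1, 2211 (169 left).
Apr has 30 days: +30 → May 1, 2211 (139 left).
May has 31 days: +31 → Jun 1, 2211 (108 left).
Jun has 30 days: +30 → Jul 1, 2211 (78 left).
Jul has 31 days: +31 → Aug 1, 2211 (47 left).
Aug has 31 days: +31 → Sep 1, 2211 (16 left).
+16 → Sep 17, 2211.

September 17, 2211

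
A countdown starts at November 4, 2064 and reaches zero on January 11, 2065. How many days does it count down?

Nov 4, 2064 → Dec 4, 2064: 30 days (November has 30).
Dec 4, 2064 → Jan 4, 2065: 31 days (December has 31).
Jan 4, 2065 → Jan 11, 2065: 7 days.
Total: 68 days.

68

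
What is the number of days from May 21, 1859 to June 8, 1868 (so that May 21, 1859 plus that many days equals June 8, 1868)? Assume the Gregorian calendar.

3306

May 21, 1859 → May 21, 1860: 366 days (Feb 29, 1860 is in that span).
May 21, 1860 → May 21, 1861: 365 days.
May 21, 1861 → May 21, 1862: 365 days.
May 21, 1862 → May 21, 1863: 365 days.
May 21, 1863 → May 21, 1864: 366 days (Feb 29, 1864 is in that span).
May 21, 1864 → May 21, 1865: 365 days.
May 21, 1865 → May 21, 1866: 365 days.
May 21, 1866 → May 21, 1867: 365 days.
May 21, 1867 → Jun 21, 1867: 31 days (May has 31).
Jun 21, 1867 → Jul 21, 1867: 30 days (June has 30).
Jul 21, 1867 → Aug 21, 1867: 31 days (July has 31).
Aug 21, 1867 → Sep 21, 1867: 31 days (August has 31).
Sep 21, 1867 → Oct 21, 1867: 30 days (September has 30).
Oct 21, 1867 → Nov 21, 1867: 31 days (October has 31).
Nov 21, 1867 → Dec 21, 1867: 30 days (November has 30).
Dec 21, 1867 → Jan 21, 1868: 31 days (December has 31).
Jan 21, 1868 → Feb 21, 1868: 31 days (January has 31).
Feb 21, 1868 → Mar 21, 1868: 29 days (February has 29).
Mar 21, 1868 → Apr 21, 1868: 31 days (March has 31).
Apr 21, 1868 → May 21, 1868: 30 days (April has 30).
May 21, 1868 → Jun 8, 1868: 18 days.
Total: 3306 days.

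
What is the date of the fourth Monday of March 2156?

March 1, 2156 is a Monday.
The first Monday is therefore March 1 (same day).
The fourth Monday is 1 + 3×7 = March 22.

March 22, 2156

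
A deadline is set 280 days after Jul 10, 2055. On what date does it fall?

April 15, 2056

Jul has 31 days: +22 → Aug 1, 2055 (258 left).
Aug has 31 days: +31 → Sep 1, 2055 (227 left).
Sep has 30 days: +30 → Oct 1, 2055 (197 left).
Oct has 31 days: +31 → Nov 1, 2055 (166 left).
Nov has 30 days: +30 → Dec 1, 2055 (136 left).
Dec has 31 days: +31 → Jan 1, 2056 (105 left).
Jan has 31 days: +31 → Feb 1, 2056 (74 left).
Feb has 29 days: +29 → Mar 1, 2056 (45 left).
Mar has 31 days: +31 → Apr 1, 2056 (14 left).
+14 → Apr 15, 2056.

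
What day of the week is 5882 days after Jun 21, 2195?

Jun 21, 2195 is a Sunday.
5882 mod 7 = 2, so 5882 days after a Sunday is Sunday + 2 = Tuesday.

Tuesday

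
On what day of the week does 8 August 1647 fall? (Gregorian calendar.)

Doomsday rule: the anchor day for the 1600s is Tuesday. For year 47: 47÷12 = 3 r 11, and 11÷4 = 2, so 3+11+2 = 16.
Tuesday + 16 ≡ Thursday — that's 1647's doomsday.
In August the doomsday date is Aug 8.
Aug 8 is the doomsday itself: Thursday.

Thursday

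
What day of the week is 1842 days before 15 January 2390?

Sunday

First find the weekday of Jan 15, 2390. Doomsday rule: the anchor day for the 2300s is Wednesday. For year 90: 90÷12 = 7 r 6, and 6÷4 = 1, so 7+6+1 = 14.
Wednesday + 14 ≡ Wednesday — that's 2390's doomsday.
In January the doomsday date is Jan 3 (2390 is not a leap year).
Jan 15 is 12 days after Jan 3; 12 mod 7 = 5, so Wednesday + 5 = Monday.
1842 mod 7 = 1, so 1842 days before a Monday is Monday − 1 = Sunday.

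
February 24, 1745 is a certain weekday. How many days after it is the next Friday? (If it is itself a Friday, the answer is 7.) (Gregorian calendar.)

Feb 24, 1745 is a Wednesday.
From Wednesday to the next Friday is 2 days.

2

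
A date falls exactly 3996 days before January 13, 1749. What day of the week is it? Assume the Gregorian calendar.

Tuesday

Jan 13, 1749 is a Monday.
3996 mod 7 = 6, so 3996 days before a Monday is Monday − 6 = Tuesday.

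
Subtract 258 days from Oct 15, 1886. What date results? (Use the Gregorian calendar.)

−15 → Sep 30, 1886 (end of Sep, 30 days; 243 left).
−30 → Aug 31, 1886 (end of Aug, 31 days; 213 left).
−31 → Jul 31, 1886 (end of Jul, 31 days; 182 left).
−31 → Jun 30, 1886 (end of Jun, 30 days; 151 left).
−30 → May 31, 1886 (end of May, 31 days; 121 left).
−31 → Apr 30, 1886 (end of Apr, 30 days; 90 left).
−30 → Mar 31, 1886 (end of Mar, 31 days; 60 left).
−31 → Feb 28, 1886 (end of Feb, 28 days; 29 left).
−28 → Jan 31, 1886 (end of Jan, 31 days; 1 left).
−1 → Jan 30, 1886.

January 30, 1886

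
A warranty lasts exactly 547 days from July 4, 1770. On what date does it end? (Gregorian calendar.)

January 2, 1772

+365 (one year) → Jul 4, 1771 (182 left).
Jul has 31 days: +28 → Aug 1, 1771 (154 left).
Aug has 31 days: +31 → Sep 1, 1771 (123 left).
Sep has 30 days: +30 → Oct 1, 1771 (93 left).
Oct has 31 days: +31 → Nov 1, 1771 (62 left).
Nov has 30 days: +30 → Dec 1, 1771 (32 left).
Dec has 31 days: +31 → Jan 1, 1772 (1 left).
+1 → Jan 2, 1772.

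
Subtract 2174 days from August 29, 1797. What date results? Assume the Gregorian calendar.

−365 (one year) → Aug 29, 1796 (1809 left).
−366 (one year; includes Feb 29, 1796) → Aug 29, 1795 (1443 left).
−365 (one year) → Aug 29, 1794 (1078 left).
−365 (one year) → Aug 29, 1793 (713 left).
−365 (one year) → Aug 29, 1792 (348 left).
−29 → Jul 31, 1792 (end of Jul, 31 days; 319 left).
−31 → Jun 30, 1792 (end of Jun, 30 days; 288 left).
−30 → May 31, 1792 (end of May, 31 days; 258 left).
−31 → Apr 30, 1792 (end of Apr, 30 days; 227 left).
−30 → Mar 31, 1792 (end of Mar, 31 days; 197 left).
−31 → Feb 29, 1792 (end of Feb, 29 days; 166 left).
−29 → Jan 31, 1792 (end of Jan, 31 days; 137 left).
−31 → Dec 31, 1791 (end of Dec, 31 days; 106 left).
−31 → Nov 30, 1791 (end of Nov, 30 days; 75 left).
−30 → Oct 31, 1791 (end of Oct, 31 days; 45 left).
−31 → Sep 30, 1791 (end of Sep, 30 days; 14 left).
−14 → Sep 16, 1791.

September 16, 1791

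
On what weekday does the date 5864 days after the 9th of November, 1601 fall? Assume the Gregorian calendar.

First find the weekday of Nov 9, 1601. Doomsday rule: the anchor day for the 1600s is Tuesday. For year 01: 1÷12 = 0 r 1, and 1÷4 = 0, so 0+1+0 = 1.
Tuesday + 1 ≡ Wednesday — that's 1601's doomsday.
In November the doomsday date is Nov 7.
Nov 9 is 2 days after Nov 7; 2 mod 7 = 2, so Wednesday + 2 = Friday.
5864 mod 7 = 5, so 5864 days after a Friday is Friday + 5 = Wednesday.

Wednesday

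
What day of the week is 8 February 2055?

Doomsday rule: the anchor day for the 2000s is Tuesday. For year 55: 55÷12 = 4 r 7, and 7÷4 = 1, so 4+7+1 = 12.
Tuesday + 12 ≡ Sunday — that's 2055's doomsday.
In February the doomsday date is Feb 28 (2055 is not a leap year).
Feb 8 is 20 days before Feb 28; 20 mod 7 = 6, so Sunday − 6 = Monday.

Monday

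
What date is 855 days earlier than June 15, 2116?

−366 (one year; includes Feb 29, 2116) → Jun 15, 2115 (489 left).
−365 (one year) → Jun 15, 2114 (124 left).
−15 → May 31, 2114 (end of May, 31 days; 109 left).
−31 → Apr 30, 2114 (end of Apr, 30 days; 78 left).
−30 → Mar 31, 2114 (end of Mar, 31 days; 48 left).
−31 → Feb 28, 2114 (end of Feb, 28 days; 17 left).
−17 → Feb 11, 2114.

February 11, 2114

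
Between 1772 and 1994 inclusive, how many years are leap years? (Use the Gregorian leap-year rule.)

54

Multiples of 4 in [1772,1994]: 56.
Of those, multiples of 100: 2 (not leap unless ÷400).
Multiples of 400: 0.
Leap years = 56 − 2 + 0 = 54.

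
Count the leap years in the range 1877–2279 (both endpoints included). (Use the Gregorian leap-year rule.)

97

Multiples of 4 in [1877,2279]: 100.
Of those, multiples of 100: 4 (not leap unless ÷400).
Multiples of 400: 1.
Leap years = 100 − 4 + 1 = 97.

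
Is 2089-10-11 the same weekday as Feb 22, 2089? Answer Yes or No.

From Feb 22, 2089 to Oct 11, 2089 is 231 days.
231 mod 7 = 0, so they are the same weekday.
(Feb 22, 2089 is a Tuesday; Oct 11, 2089 is a Tuesday.)

Yes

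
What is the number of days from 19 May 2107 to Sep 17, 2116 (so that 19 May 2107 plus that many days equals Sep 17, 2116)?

May 19, 2107 → May 19, 2108: 366 days (Feb 29, 2108 is in that span).
May 19, 2108 → May 19, 2109: 365 days.
May 19, 2109 → May 19, 2110: 365 days.
May 19, 2110 → May 19, 2111: 365 days.
May 19, 2111 → May 19, 2112: 366 days (Feb 29, 2112 is in that span).
May 19, 2112 → May 19, 2113: 365 days.
May 19, 2113 → May 19, 2114: 365 days.
May 19, 2114 → May 19, 2115: 365 days.
May 19, 2115 → May 19, 2116: 366 days (Feb 29, 2116 is in that span).
May 19, 2116 → Jun 19, 2116: 31 days (May has 31).
Jun 19, 2116 → Jul 19, 2116: 30 days (June has 30).
Jul 19, 2116 → Aug 19, 2116: 31 days (July has 31).
Aug 19, 2116 → Sep 17, 2116: 29 days.
Total: 3409 days.

3409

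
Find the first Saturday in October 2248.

October 7, 2248

October 1, 2248 is a Sunday.
The first Saturday is therefore October 7 (6 days later).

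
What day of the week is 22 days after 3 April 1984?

Wednesday

Apr 3, 1984 is a Tuesday.
22 mod 7 = 1, so 22 days after a Tuesday is Tuesday + 1 = Wednesday.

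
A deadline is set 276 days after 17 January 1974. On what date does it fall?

October 20, 1974

Jan has 31 days: +15 → Feb 1, 1974 (261 left).
Feb has 28 days: +28 → Mar 1, 1974 (233 left).
Mar has 31 days: +31 → Apr 1, 1974 (202 left).
Apr has 30 days: +30 → May 1, 1974 (172 left).
May has 31 days: +31 → Jun 1, 1974 (141 left).
Jun has 30 days: +30 → Jul 1, 1974 (111 left).
Jul has 31 days: +31 → Aug 1, 1974 (80 left).
Aug has 31 days: +31 → Sep 1, 1974 (49 left).
Sep has 30 days: +30 → Oct 1, 1974 (19 left).
+19 → Oct 20, 1974.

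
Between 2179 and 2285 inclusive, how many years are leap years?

26

Multiples of 4 in [2179,2285]: 27.
Of those, multiples of 100: 1 (not leap unless ÷400).
Multiples of 400: 0.
Leap years = 27 − 1 + 0 = 26.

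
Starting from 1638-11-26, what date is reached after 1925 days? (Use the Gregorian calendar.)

+365 (one year) → Nov 26, 1639 (1560 left).
+366 (one year; includes Feb 29, 1640) → Nov 26, 1640 (1194 left).
+365 (one year) → Nov 26, 1641 (829 left).
+365 (one year) → Nov 26, 1642 (464 left).
+365 (one year) → Nov 26, 1643 (99 left).
Nov has 30 days: +5 → Dec 1, 1643 (94 left).
Dec has 31 days: +31 → Jan 1, 1644 (63 left).
Jan has 31 days: +31 → Feb 1, 1644 (32 left).
Feb has 29 days: +29 → Mar 1, 1644 (3 left).
+3 → Mar 4, 1644.

March 4, 1644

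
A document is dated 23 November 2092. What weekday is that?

January 1, 2092 is a Tuesday.
Jan 1, 2092 → Feb 1, 2092: 31 days (January has 31).
Feb 1, 2092 → Mar 1, 2092: 29 days (February has 29).
Mar 1, 2092 → Apr 1, 2092: 31 days (March has 31).
Apr 1, 2092 → May 1, 2092: 30 days (April has 30).
May 1, 2092 → Jun 1, 2092: 31 days (May has 31).
Jun 1, 2092 → Jul 1, 2092: 30 days (June has 30).
Jul 1, 2092 → Aug 1, 2092: 31 days (July has 31).
Aug 1, 2092 → Sep 1, 2092: 31 days (August has 31).
Sep 1, 2092 → Oct 1, 2092: 30 days (September has 30).
Oct 1, 2092 → Nov 1, 2092: 31 days (October has 31).
Nov 1, 2092 → Nov 23, 2092: 22 days.
Total: 327 days.
327 mod 7 = 5, so Tuesday + 5 = Sunday.

Sunday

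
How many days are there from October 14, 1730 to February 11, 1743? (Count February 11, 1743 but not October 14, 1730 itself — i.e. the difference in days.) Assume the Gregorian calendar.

4503

Oct 14, 1730 → Oct 14, 1731: 365 days.
Oct 14, 1731 → Oct 14, 1732: 366 days (Feb 29, 1732 is in that span).
Oct 14, 1732 → Oct 14, 1733: 365 days.
Oct 14, 1733 → Oct 14, 1734: 365 days.
Oct 14, 1734 → Oct 14, 1735: 365 days.
Oct 14, 1735 → Oct 14, 1736: 366 days (Feb 29, 1736 is in that span).
Oct 14, 1736 → Oct 14, 1737: 365 days.
Oct 14, 1737 → Oct 14, 1738: 365 days.
Oct 14, 1738 → Oct 14, 1739: 365 days.
Oct 14, 1739 → Oct 14, 1740: 366 days (Feb 29, 1740 is in that span).
Oct 14, 1740 → Oct 14, 1741: 365 days.
Oct 14, 1741 → Oct 14, 1742: 365 days.
Oct 14, 1742 → Nov 14, 1742: 31 days (October has 31).
Nov 14, 1742 → Dec 14, 1742: 30 days (November has 30).
Dec 14, 1742 → Jan 14, 1743: 31 days (December has 31).
Jan 14, 1743 → Feb 11, 1743: 28 days.
Total: 4503 days.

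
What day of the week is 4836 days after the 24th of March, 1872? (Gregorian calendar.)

Saturday

First find the weekday of Mar 24, 1872. Doomsday rule: the anchor day for the 1800s is Friday. For year 72: 72÷12 = 6 r 0, and 0÷4 = 0, so 6+0+0 = 6.
Friday + 6 ≡ Thursday — that's 1872's doomsday.
In March the doomsday date is Mar 14.
Mar 24 is 10 days after Mar 14; 10 mod 7 = 3, so Thursday + 3 = Sunday.
4836 mod 7 = 6, so 4836 days after a Sunday is Sunday + 6 = Saturday.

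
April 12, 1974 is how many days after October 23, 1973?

171

Oct 23, 1973 → Nov 23, 1973: 31 days (October has 31).
Nov 23, 1973 → Dec 23, 1973: 30 days (November has 30).
Dec 23, 1973 → Jan 23, 1974: 31 days (December has 31).
Jan 23, 1974 → Feb 23, 1974: 31 days (January has 31).
Feb 23, 1974 → Mar 23, 1974: 28 days (February has 28).
Mar 23, 1974 → Apr 12, 1974: 20 days.
Total: 171 days.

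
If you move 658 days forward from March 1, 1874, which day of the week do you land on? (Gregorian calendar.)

Sunday

Mar 1, 1874 is a Sunday.
658 mod 7 = 0, so 658 days after a Sunday is Sunday + 0 = Sunday.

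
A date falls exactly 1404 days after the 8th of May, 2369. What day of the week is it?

Monday

First find the weekday of May 8, 2369. Doomsday rule: the anchor day for the 2300s is Wednesday. For year 69: 69÷12 = 5 r 9, and 9÷4 = 2, so 5+9+2 = 16.
Wednesday + 16 ≡ Friday — that's 2369's doomsday.
In May the doomsday date is May 9.
May 8 is 1 day before May 9; 1 mod 7 = 1, so Friday − 1 = Thursday.
1404 mod 7 = 4, so 1404 days after a Thursday is Thursday + 4 = Monday.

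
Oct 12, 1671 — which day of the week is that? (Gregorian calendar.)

Doomsday rule: the anchor day for the 1600s is Tuesday. For year 71: 71÷12 = 5 r 11, and 11÷4 = 2, so 5+11+2 = 18.
Tuesday + 18 ≡ Saturday — that's 1671's doomsday.
In October the doomsday date is Oct 10.
Oct 12 is 2 days after Oct 10; 2 mod 7 = 2, so Saturday + 2 = Monday.

Monday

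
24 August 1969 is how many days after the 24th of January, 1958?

Jan 24, 1958 → Jan 24, 1959: 365 days.
Jan 24, 1959 → Jan 24, 1960: 365 days.
Jan 24, 1960 → Jan 24, 1961: 366 days (Feb 29, 1960 is in that span).
Jan 24, 1961 → Jan 24, 1962: 365 days.
Jan 24, 1962 → Jan 24, 1963: 365 days.
Jan 24, 1963 → Jan 24, 1964: 365 days.
Jan 24, 1964 → Jan 24, 1965: 366 days (Feb 29, 1964 is in that span).
Jan 24, 1965 → Jan 24, 1966: 365 days.
Jan 24, 1966 → Jan 24, 1967: 365 days.
Jan 24, 1967 → Jan 24, 1968: 365 days.
Jan 24, 1968 → Jan 24, 1969: 366 days (Feb 29, 1968 is in that span).
Jan 24, 1969 → Feb 24, 1969: 31 days (January has 31).
Feb 24, 1969 → Mar 24, 1969: 28 days (February has 28).
Mar 24, 1969 → Apr 24, 1969: 31 days (March has 31).
Apr 24, 1969 → May 24, 1969: 30 days (April has 30).
May 24, 1969 → Jun 24, 1969: 31 days (May has 31).
Jun 24, 1969 → Jul 24, 1969: 30 days (June has 30).
Jul 24, 1969 → Aug 24, 1969: 31 days.
Total: 4230 days.

4230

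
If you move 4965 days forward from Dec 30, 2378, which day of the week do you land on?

Dec 30, 2378 is a Saturday.
4965 mod 7 = 2, so 4965 days after a Saturday is Saturday + 2 = Monday.

Monday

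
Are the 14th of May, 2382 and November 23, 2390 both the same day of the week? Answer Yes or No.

From May 14, 2382 to Nov 23, 2390 is 3115 days.
3115 mod 7 = 0, so they are the same weekday.
(May 14, 2382 is a Friday; Nov 23, 2390 is a Friday.)

Yes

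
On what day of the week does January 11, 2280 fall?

Sunday

Doomsday rule: the anchor day for the 2200s is Friday. For year 80: 80÷12 = 6 r 8, and 8÷4 = 2, so 6+8+2 = 16.
Friday + 16 ≡ Sunday — that's 2280's doomsday.
In January the doomsday date is Jan 4 (2280 is a leap year (divisible by 4)).
Jan 11 is 7 days after Jan 4; 7 mod 7 = 0, so Sunday + 0 = Sunday.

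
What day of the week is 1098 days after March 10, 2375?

Sunday

First find the weekday of Mar 10, 2375. Doomsday rule: the anchor day for the 2300s is Wednesday. For year 75: 75÷12 = 6 r 3, and 3÷4 = 0, so 6+3+0 = 9.
Wednesday + 9 ≡ Friday — that's 2375's doomsday.
In March the doomsday date is Mar 14.
Mar 10 is 4 days before Mar 14; 4 mod 7 = 4, so Friday − 4 = Monday.
1098 mod 7 = 6, so 1098 days after a Monday is Monday + 6 = Sunday.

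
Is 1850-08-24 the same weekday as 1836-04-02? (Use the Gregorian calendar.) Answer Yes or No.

From Apr 2, 1836 to Aug 24, 1850 is 5257 days.
5257 mod 7 = 0, so they are the same weekday.
(Apr 2, 1836 is a Saturday; Aug 24, 1850 is a Saturday.)

Yes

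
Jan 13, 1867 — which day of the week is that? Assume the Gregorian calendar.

January 1, 1867 is a Tuesday.
Jan 1, 1867 → Jan 13, 1867: 12 days.
Total: 12 days.
12 mod 7 = 5, so Tuesday + 5 = Sunday.

Sunday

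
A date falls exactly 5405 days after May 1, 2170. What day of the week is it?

May 1, 2170 is a Tuesday.
5405 mod 7 = 1, so 5405 days after a Tuesday is Tuesday + 1 = Wednesday.

Wednesday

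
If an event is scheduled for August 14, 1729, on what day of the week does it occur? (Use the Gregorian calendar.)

Doomsday rule: the anchor day for the 1700s is Sunday. For year 29: 29÷12 = 2 r 5, and 5÷4 = 1, so 2+5+1 = 8.
Sunday + 8 ≡ Monday — that's 1729's doomsday.
In August the doomsday date is Aug 8.
Aug 14 is 6 days after Aug 8; 6 mod 7 = 6, so Monday + 6 = Sunday.

Sunday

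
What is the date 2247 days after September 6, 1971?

+366 (one year; includes Feb 29, 1972) → Sep 6, 1972 (1881 left).
+365 (one year) → Sep 6, 1973 (1516 left).
+365 (one year) → Sep 6, 1974 (1151 left).
+365 (one year) → Sep 6, 1975 (786 left).
+366 (one year; includes Feb 29, 1976) → Sep 6, 1976 (420 left).
+365 (one year) → Sep 6, 1977 (55 left).
Sep has 30 days: +25 → Oct 1, 1977 (30 left).
+30 → Oct 31, 1977.

October 31, 1977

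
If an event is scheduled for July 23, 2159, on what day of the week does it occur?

January 1, 2159 is a Monday.
Jan 1, 2159 → Feb 1, 2159: 31 days (January has 31).
Feb 1, 2159 → Mar 1, 2159: 28 days (February has 28).
Mar 1, 2159 → Apr 1, 2159: 31 days (March has 31).
Apr 1, 2159 → May 1, 2159: 30 days (April has 30).
May 1, 2159 → Jun 1, 2159: 31 days (May has 31).
Jun 1, 2159 → Jul 1, 2159: 30 days (June has 30).
Jul 1, 2159 → Jul 23, 2159: 22 days.
Total: 203 days.
203 mod 7 = 0, so Monday + 0 = Monday.

Monday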